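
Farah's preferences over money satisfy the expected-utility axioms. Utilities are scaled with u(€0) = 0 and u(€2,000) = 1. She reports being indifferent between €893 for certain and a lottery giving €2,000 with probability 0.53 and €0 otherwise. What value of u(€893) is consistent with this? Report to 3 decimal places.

u(€893) equals the lottery's expected utility: 0.53·1 + 0.47·0 = 0.53.

0.530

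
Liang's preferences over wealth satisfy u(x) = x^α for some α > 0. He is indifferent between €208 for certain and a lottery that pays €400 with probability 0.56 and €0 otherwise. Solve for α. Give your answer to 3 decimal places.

Since u(0) = 0, the lottery's EU is 0.56·400^α.
Setting u(208) equal to that: 208^α = 0.56·400^α ⇒ (208/400)^α = 0.56.
Taking logs: α·ln(208/400) = ln(0.56), so α = -0.579818 / -0.653926 ≈ 0.887.

α ≈ 0.887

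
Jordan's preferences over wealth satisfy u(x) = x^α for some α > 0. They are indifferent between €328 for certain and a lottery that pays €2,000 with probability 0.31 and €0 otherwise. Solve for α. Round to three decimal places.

α ≈ 0.648

EU(lottery) = 0.31·2000^α + 0.69·0 = 0.31·2000^α.
Indifference: 328^α = 0.31·2000^α, so (328/2000)^α = 0.31.
Take logs: α = ln 0.31 / ln(328/2000) ≈ 0.64782.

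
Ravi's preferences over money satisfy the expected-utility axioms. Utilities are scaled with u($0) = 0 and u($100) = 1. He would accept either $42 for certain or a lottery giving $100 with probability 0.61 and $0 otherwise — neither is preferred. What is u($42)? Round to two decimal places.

The indifference gives u($42) = 0.61·u($100) + 0.39·u($0) = 0.61·1 + 0.39·0 = 0.61.

0.61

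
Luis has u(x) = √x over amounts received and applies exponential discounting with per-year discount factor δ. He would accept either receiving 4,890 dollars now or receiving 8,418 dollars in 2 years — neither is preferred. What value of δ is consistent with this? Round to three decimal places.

Indifference means u(4890) = δ^2 · u(8418), so δ^2 = u(4890)/u(8418).
Since u(x) = √x, δ^2 = √(4890/8418) = 0.76217.
So δ = 0.76217^(1/2) ≈ 0.873.

δ ≈ 0.873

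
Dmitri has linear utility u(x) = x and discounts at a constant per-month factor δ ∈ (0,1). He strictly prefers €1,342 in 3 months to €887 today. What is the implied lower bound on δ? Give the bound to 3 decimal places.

δ > 0.871

Under u(x) = x this choice says 887 < δ^3·1342.
Dividing by 1342: δ^3 > 0.66095. Both sides are positive, so the cube root keeps the direction.
δ > 0.66095^(1/3) = 0.871.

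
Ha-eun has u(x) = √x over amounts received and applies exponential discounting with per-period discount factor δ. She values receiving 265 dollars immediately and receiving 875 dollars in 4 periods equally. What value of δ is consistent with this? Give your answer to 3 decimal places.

Equating discounted utilities: u(265) = δ^4·u(875) ⇒ δ^4 = u(265)/u(875).
Since u(x) = √x, δ^4 = √(265/875) = 0.55032.
Taking the 4th root: δ = 0.55032^(1/4) ≈ 0.861.

δ ≈ 0.861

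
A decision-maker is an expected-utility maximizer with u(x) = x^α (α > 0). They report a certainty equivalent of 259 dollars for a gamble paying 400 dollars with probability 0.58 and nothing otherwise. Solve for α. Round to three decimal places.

α ≈ 1.253

Since u(0) = 0, the lottery's EU is 0.58·400^α.
Setting u(259) equal to that: 259^α = 0.58·400^α ⇒ (259/400)^α = 0.58.
α = ln(0.58) / ln(259/400) = -0.544727/-0.434636 ≈ 1.253.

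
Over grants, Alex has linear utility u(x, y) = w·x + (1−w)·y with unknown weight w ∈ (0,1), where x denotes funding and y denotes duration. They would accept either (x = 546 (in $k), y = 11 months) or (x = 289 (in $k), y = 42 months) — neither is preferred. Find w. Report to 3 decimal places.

w = 0.108

u(546,11) = u(289,42) means w·546 + (1−w)·11 = w·289 + (1−w)·42.
w·(546−289) = (1−w)·(42−11), i.e. w·257 = (1−w)·31.
Hence w = 31/(257+31) = 31/288 = 0.108.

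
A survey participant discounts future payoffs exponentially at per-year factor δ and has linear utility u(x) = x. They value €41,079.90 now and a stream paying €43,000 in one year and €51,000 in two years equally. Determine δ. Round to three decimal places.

Equating present values: 41079.90 = 43000δ + 51000δ².
That is, 51000δ² + 43000δ − 41079.90 = 0, a quadratic in δ.
The positive root is δ = [−43000 + √(43000² + 4·51000·41079.90)] / (2·51000) = (−43000 + 101140.000)/102000 ≈ 0.570.

δ ≈ 0.570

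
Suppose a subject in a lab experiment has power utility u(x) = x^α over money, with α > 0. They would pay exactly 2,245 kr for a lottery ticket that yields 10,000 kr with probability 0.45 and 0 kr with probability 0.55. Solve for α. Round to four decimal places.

α ≈ 0.5345

Since u(0) = 0, the lottery's EU is 0.45·10000^α.
Setting u(2245) equal to that: 2245^α = 0.45·10000^α ⇒ (2245/10000)^α = 0.45.
α = ln(0.45) / ln(2245/10000) = -0.7985077/-1.4938796 ≈ 0.5345.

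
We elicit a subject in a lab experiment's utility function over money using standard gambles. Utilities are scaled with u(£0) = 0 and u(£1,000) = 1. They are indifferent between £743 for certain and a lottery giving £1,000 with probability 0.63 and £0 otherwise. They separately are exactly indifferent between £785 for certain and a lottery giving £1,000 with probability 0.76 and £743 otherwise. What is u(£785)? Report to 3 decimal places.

First, u(£743) = 0.63·u(£1,000) + 0.37·u(£0) = 0.63.
The second indifference gives u(£785) = 0.76·u(£1,000) + 0.24·u(£743) = 0.76·1.00 + 0.24·0.63 = 0.9112.

0.911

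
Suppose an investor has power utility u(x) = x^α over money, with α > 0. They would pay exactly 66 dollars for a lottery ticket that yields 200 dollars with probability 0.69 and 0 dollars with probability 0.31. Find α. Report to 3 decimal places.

α ≈ 0.335

EU(lottery) = 0.69·200^α + 0.31·0 = 0.69·200^α.
Equating: 66^α = 0.69·200^α, i.e. 0.3300^α = 0.69.
α = ln(0.69) / ln(66/200) = -0.371064/-1.108663 ≈ 0.335.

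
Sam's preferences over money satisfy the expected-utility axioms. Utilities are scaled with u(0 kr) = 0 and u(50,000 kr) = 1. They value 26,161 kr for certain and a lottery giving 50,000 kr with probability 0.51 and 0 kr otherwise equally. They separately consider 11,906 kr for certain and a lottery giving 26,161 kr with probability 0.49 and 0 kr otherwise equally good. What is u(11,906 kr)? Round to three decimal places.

From the first indifference, u(26,161 kr) = 0.51·u(50,000 kr) + 0.49·u(0 kr) = 0.51·1 + 0.49·0 = 0.51.
Then u(11,906 kr) = 0.49·u(26,161 kr) + 0.51·u(0 kr) = 0.49·0.51 + 0.51·0.00 = 0.2499.

0.250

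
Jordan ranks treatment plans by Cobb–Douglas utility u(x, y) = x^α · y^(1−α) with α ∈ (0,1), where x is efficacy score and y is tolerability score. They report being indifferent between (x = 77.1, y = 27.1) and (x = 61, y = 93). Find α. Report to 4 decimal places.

The Cobb–Douglas utilities coincide, so 77.1^α·27.1^(1−α) = 61^α·93^(1−α).
(77.1/61)^α = (93/27.1)^(1−α); take logs: α·ln(77.1/61) = (1−α)·ln(93/27.1), i.e. α·0.2342294 = (1−α)·1.2330658.
With A = 0.2342294 and B = 1.2330658: α·A = (1−α)·B, so α = B/(A+B) = 1.2330658/1.4672952 ≈ 0.8404.

α ≈ 0.8404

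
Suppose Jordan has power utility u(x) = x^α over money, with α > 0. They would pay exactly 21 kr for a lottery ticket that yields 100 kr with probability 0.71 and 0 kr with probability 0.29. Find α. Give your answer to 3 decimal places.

EU(lottery) = 0.71·100^α + 0.29·0 = 0.71·100^α.
Equating: 21^α = 0.71·100^α, i.e. 0.2100^α = 0.71.
Taking logs: α·ln(21/100) = ln(0.71), so α = -0.342490 / -1.560648 ≈ 0.219.

α ≈ 0.219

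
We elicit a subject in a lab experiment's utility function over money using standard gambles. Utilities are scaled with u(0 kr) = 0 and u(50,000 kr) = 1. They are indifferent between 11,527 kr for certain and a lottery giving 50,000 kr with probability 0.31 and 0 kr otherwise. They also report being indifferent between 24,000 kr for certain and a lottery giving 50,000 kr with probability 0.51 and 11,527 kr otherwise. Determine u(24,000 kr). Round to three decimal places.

From the first indifference, u(11,527 kr) = 0.31·u(50,000 kr) + 0.69·u(0 kr) = 0.31·1 + 0.69·0 = 0.31.
Then u(24,000 kr) = 0.51·u(50,000 kr) + 0.49·u(11,527 kr) = 0.51·1.00 + 0.49·0.31 = 0.6619.

0.662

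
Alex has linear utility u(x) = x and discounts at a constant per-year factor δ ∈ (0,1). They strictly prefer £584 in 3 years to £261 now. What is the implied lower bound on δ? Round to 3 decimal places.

Comparing present values: 261 < δ^3·584.
So δ^3 > 261/584 = 0.44692; taking the cube root of both positive sides preserves the inequality.
δ > (261/584)^(1/3) ≈ 0.765.

δ > 0.765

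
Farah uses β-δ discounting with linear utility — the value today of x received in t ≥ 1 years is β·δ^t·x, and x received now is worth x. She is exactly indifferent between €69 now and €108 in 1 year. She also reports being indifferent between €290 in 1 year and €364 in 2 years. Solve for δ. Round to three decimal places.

Both payoffs in the second observation are in the future, so β drops out: δ^1·290 = δ^2·364 ⇒ δ = 290/364 = 0.79670.

δ ≈ 0.797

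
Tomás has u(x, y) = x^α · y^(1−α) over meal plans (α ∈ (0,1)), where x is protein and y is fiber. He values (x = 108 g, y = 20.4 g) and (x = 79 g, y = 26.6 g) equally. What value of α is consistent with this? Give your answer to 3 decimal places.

α ≈ 0.459

Indifference: 108^α · 20.4^(1−α) = 79^α · 26.6^(1−α).
Rearrange to (108/79)^α = (26.6/20.4)^(1−α) and take logs: α·0.312683 = (1−α)·0.265376.
Thus α·(0.578059) = 0.265376, so α = 0.265376/0.578059 ≈ 0.459.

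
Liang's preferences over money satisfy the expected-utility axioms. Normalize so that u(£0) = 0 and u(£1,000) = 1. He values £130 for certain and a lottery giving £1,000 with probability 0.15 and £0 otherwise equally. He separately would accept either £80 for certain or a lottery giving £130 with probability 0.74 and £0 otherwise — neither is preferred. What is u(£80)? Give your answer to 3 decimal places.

0.111

From the first indifference, u(£130) = 0.15·u(£1,000) + 0.85·u(£0) = 0.15·1 + 0.85·0 = 0.15.
The second indifference gives u(£80) = 0.74·u(£130) + 0.26·u(£0) = 0.74·0.15 + 0.26·0.00 = 0.1110.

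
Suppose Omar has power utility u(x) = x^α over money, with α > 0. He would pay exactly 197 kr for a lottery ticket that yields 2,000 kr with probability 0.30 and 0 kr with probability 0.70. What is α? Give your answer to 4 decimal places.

Since u(0) = 0, the lottery's EU is 0.30·2000^α.
Setting u(197) equal to that: 197^α = 0.30·2000^α ⇒ (197/2000)^α = 0.30.
α = ln(0.30) / ln(197/2000) = -1.2039728/-2.3176987 ≈ 0.5195.

α ≈ 0.5195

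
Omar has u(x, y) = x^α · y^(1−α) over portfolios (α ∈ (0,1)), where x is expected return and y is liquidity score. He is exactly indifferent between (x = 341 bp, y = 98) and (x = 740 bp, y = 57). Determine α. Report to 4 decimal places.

α ≈ 0.4116

Indifference: 341^α · 98^(1−α) = 740^α · 57^(1−α).
(341/740)^α = (57/98)^(1−α); take logs: α·ln(341/740) = (1−α)·ln(57/98), i.e. α·-0.7747677 = (1−α)·-0.5419162.
With A = -0.7747677 and B = -0.5419162: α·A = (1−α)·B, so α = B/(A+B) = -0.5419162/-1.3166839 ≈ 0.4116.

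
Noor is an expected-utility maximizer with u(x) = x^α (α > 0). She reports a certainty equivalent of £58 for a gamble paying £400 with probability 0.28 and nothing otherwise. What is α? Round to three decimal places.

EU(lottery) = 0.28·400^α + 0.72·0 = 0.28·400^α.
Indifference: 58^α = 0.28·400^α, so (58/400)^α = 0.28.
Taking logs: α·ln(58/400) = ln(0.28), so α = -1.272966 / -1.931022 ≈ 0.659.

α ≈ 0.659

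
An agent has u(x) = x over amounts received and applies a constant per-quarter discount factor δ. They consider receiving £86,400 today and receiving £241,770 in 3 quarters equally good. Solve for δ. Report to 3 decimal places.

δ ≈ 0.710

Indifference means u(86400) = δ^3 · u(241770), so δ^3 = u(86400)/u(241770).
With u(x) = x: δ^3 = 86400/241770 = 0.35736.
Taking the cube root: δ = 0.35736^(1/3) ≈ 0.710.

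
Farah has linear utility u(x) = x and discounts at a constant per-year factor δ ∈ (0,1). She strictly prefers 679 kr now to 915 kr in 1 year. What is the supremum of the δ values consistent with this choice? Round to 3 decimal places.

Comparing present values: 679 > δ·915.
Dividing through by 915 gives δ < 0.74208.

δ < 0.742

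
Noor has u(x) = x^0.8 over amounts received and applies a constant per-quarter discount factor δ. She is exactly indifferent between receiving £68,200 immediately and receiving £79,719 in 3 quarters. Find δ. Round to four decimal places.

δ ≈ 0.9592

The payoff in 3 quarters is discounted by δ^3, so u(68200) = δ^3·u(79719) and δ^3 = u(68200)/u(79719).
Since u(x) = x^0.8, δ^3 = (68200/79719)^0.8 = 0.85550^0.8 = 0.88263.
Taking the cube root: δ = 0.88263^(1/3) ≈ 0.9592.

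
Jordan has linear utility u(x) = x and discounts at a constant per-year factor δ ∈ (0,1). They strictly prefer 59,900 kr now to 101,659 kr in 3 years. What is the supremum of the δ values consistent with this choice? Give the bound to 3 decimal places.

The preference means 59900 > δ^3·101659.
So δ^3 < 59900/101659 = 0.58922; taking the cube root of both positive sides preserves the inequality.
δ < (59900/101659)^(1/3) ≈ 0.838.

δ < 0.838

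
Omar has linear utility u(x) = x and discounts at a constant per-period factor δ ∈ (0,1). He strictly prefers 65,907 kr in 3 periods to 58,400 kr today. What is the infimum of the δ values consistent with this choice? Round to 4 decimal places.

Under u(x) = x this choice says 58400 < δ^3·65907.
Hence δ^3 > 58400/65907 = 0.88610, and x ↦ x^(1/3) is increasing on (0,∞).
δ > 0.88610^(1/3) = 0.9605.

δ > 0.9605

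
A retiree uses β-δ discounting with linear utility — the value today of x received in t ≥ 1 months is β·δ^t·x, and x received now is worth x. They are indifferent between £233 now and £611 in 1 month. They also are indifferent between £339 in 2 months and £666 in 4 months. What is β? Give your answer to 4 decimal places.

β ≈ 0.5345

Both payoffs in the second observation are in the future, so β drops out: δ^2·339 = δ^4·666 ⇒ δ^2 = 339/666 = 0.50901, so δ = 0.71345.
The first indifference: 233 = β·δ·611, so β = 233/(δ·611) = 233/(0.71345·611) ≈ 0.5345.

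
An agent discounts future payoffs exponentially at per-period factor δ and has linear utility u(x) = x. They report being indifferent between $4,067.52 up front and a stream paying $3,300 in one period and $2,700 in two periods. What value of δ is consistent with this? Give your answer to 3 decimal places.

Equating present values: 4067.52 = 3300δ + 2700δ².
Rearranged: 2700δ² + 3300δ − 4067.52 = 0.
δ = (−3300 + √(3300² + 4·2700·4067.52)) / (2·2700) = (−3300 + √54819216.00) / 5400 ≈ 0.760.

δ ≈ 0.760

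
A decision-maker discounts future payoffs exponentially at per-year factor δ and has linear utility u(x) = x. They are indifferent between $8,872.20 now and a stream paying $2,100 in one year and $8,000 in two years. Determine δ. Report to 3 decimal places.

Present value of the stream is 2100·δ + 8000·δ². Indifference gives 2100δ + 8000δ² = 8872.20.
That is, 8000δ² + 2100δ − 8872.20 = 0, a quadratic in δ.
The positive root is δ = [−2100 + √(2100² + 4·8000·8872.20)] / (2·8000) = (−2100 + 16980.000)/16000 ≈ 0.930.

δ ≈ 0.930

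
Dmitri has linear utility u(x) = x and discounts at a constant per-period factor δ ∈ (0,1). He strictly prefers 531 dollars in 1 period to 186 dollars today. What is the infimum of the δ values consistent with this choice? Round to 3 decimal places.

Comparing present values: 186 < δ·531.
Dividing through by 531 gives δ > 0.35028.

δ > 0.350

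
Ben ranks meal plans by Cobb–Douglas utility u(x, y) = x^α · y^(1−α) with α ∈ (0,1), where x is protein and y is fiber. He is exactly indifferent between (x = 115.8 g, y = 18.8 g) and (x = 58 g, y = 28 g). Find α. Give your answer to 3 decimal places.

Indifference: 115.8^α · 18.8^(1−α) = 58^α · 28^(1−α).
(115.8/58)^α = (28/18.8)^(1−α); take logs: α·ln(115.8/58) = (1−α)·ln(28/18.8), i.e. α·0.691422 = (1−α)·0.398348.
So α/(1−α) = (0.398348)/(0.691422) = 0.576129, and α = 0.576129/1.576129 ≈ 0.366.

α ≈ 0.366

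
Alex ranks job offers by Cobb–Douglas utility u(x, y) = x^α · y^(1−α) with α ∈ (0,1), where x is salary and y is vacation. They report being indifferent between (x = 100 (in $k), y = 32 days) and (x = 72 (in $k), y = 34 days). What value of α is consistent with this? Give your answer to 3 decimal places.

α ≈ 0.156

Set the two utilities equal: 100^α·32^(1−α) = 72^α·34^(1−α).
(100/72)^α = (34/32)^(1−α); take logs: α·ln(100/72) = (1−α)·ln(34/32), i.e. α·0.328504 = (1−α)·0.060625.
Thus α·(0.389129) = 0.060625, so α = 0.060625/0.389129 ≈ 0.156.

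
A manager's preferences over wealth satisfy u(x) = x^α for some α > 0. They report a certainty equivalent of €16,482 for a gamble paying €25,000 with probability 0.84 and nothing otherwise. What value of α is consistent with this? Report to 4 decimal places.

The lottery's expected utility is 0.84·u(25000) + 0.16·u(0) = 0.84·25000^α (since u(0) = 0 for α > 0).
Equating: 16482^α = 0.84·25000^α, i.e. 0.6593^α = 0.84.
α = ln(0.84) / ln(16482/25000) = -0.1743534/-0.4166069 ≈ 0.4185.

α ≈ 0.4185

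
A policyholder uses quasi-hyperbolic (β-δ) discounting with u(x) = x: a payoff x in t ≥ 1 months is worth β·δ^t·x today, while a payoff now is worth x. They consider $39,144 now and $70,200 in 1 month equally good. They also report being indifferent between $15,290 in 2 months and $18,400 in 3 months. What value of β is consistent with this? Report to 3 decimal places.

β ≈ 0.671

Both payoffs in the second observation are in the future, so β drops out: δ^2·15290 = δ^3·18400 ⇒ δ = 15290/18400 = 0.83098.
The first indifference: 39144 = β·δ·70200, so β = 39144/(δ·70200) = 39144/(0.83098·70200) ≈ 0.671.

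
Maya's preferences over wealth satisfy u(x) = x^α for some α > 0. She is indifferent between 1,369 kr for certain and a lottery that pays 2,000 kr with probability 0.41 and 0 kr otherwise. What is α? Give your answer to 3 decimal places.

α ≈ 2.352

The lottery's expected utility is 0.41·u(2000) + 0.59·u(0) = 0.41·2000^α (since u(0) = 0 for α > 0).
Indifference: 1369^α = 0.41·2000^α, so (1369/2000)^α = 0.41.
α = ln(0.41) / ln(1369/2000) = -0.891598/-0.379067 ≈ 2.352.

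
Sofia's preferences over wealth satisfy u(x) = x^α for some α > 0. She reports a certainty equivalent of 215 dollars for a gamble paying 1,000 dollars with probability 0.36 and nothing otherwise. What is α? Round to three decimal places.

EU(lottery) = 0.36·1000^α + 0.64·0 = 0.36·1000^α.
Equating: 215^α = 0.36·1000^α, i.e. 0.2150^α = 0.36.
Take logs: α = ln 0.36 / ln(215/1000) ≈ 0.66465.

α ≈ 0.665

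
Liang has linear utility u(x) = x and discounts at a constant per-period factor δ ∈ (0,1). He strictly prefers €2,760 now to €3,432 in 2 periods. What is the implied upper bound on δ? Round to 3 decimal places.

δ < 0.897

Under u(x) = x this choice says 2760 > δ^2·3432.
So δ^2 < 2760/3432 = 0.80420; taking the square root of both positive sides preserves the inequality.
δ < 0.80420^(1/2) = 0.897.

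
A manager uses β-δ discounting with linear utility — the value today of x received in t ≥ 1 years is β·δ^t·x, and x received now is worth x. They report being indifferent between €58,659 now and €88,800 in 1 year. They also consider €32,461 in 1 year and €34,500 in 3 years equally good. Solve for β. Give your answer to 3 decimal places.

Both payoffs in the second observation are in the future, so β drops out: δ^1·32461 = δ^3·34500 ⇒ δ^2 = 32461/34500 = 0.94090, so δ = 0.97000.
Substituting δ into 58659 = β·δ·88800: β = 58659/(86135.934) ≈ 0.681.

β ≈ 0.681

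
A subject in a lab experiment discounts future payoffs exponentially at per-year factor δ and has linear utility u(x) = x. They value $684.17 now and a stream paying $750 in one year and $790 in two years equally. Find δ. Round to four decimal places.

δ ≈ 0.5700

Present value of the stream is 750·δ + 790·δ². Indifference gives 750δ + 790δ² = 684.17.
Rearranged: 790δ² + 750δ − 684.17 = 0.
The positive root is δ = [−750 + √(750² + 4·790·684.17)] / (2·790) = (−750 + 1650.599)/1580 ≈ 0.5700.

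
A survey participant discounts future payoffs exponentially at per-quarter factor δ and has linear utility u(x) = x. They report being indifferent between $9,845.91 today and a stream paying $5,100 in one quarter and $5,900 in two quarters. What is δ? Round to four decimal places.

Equating present values: 9845.91 = 5100δ + 5900δ².
That is, 5900δ² + 5100δ − 9845.91 = 0, a quadratic in δ.
The positive root is δ = [−5100 + √(5100² + 4·5900·9845.91)] / (2·5900) = (−5100 + 16074.000)/11800 ≈ 0.9300.

δ ≈ 0.9300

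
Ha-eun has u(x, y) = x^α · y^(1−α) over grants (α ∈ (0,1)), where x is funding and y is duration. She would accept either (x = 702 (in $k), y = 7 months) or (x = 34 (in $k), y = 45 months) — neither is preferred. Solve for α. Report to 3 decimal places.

α ≈ 0.381

The Cobb–Douglas utilities coincide, so 702^α·7^(1−α) = 34^α·45^(1−α).
Taking logs: α·ln 702 + (1−α)·ln 7 = α·ln 34 + (1−α)·ln 45, i.e. α·3.027573 = (1−α)·1.860752.
Thus α·(4.888325) = 1.860752, so α = 1.860752/4.888325 ≈ 0.381.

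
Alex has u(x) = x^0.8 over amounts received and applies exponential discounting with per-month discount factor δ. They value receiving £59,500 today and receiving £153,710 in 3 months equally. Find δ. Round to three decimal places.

Indifference means u(59500) = δ^3 · u(153710), so δ^3 = u(59500)/u(153710).
Since u(x) = x^0.8, δ^3 = (59500/153710)^0.8 = 0.38709^0.8 = 0.46801.
Taking the cube root: δ = 0.46801^(1/3) ≈ 0.776.

δ ≈ 0.776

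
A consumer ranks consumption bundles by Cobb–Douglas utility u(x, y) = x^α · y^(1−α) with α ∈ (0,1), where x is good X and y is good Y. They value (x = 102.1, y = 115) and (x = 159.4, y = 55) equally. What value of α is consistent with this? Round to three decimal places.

Set the two utilities equal: 102.1^α·115^(1−α) = 159.4^α·55^(1−α).
Rearrange to (102.1/159.4)^α = (55/115)^(1−α) and take logs: α·-0.445464 = (1−α)·-0.737599.
With A = -0.445464 and B = -0.737599: α·A = (1−α)·B, so α = B/(A+B) = -0.737599/-1.183063 ≈ 0.623.

α ≈ 0.623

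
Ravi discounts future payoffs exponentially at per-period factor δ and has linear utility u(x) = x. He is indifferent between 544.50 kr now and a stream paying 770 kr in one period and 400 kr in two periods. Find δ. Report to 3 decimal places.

δ ≈ 0.550

Present value of the stream is 770·δ + 400·δ². Indifference gives 770δ + 400δ² = 544.50.
So 400δ² + 770δ − 544.50 = 0.
By the quadratic formula (taking the positive root), δ = (−770 + √1464100.00) / 800 ≈ 0.550.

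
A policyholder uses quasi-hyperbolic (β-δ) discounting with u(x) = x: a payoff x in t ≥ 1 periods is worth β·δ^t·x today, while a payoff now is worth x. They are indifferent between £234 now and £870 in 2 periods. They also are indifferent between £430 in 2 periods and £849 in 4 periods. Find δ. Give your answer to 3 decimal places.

δ ≈ 0.712

The second indifference involves only future payoffs, so β cancels: β·δ^2·430 = β·δ^4·849, giving δ^2 = 430/849 = 0.50648, so δ = 0.71167.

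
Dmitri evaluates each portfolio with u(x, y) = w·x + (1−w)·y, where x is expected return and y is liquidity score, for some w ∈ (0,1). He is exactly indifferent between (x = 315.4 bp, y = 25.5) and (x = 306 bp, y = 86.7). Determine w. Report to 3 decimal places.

Equating utilities: w·315.4 + (1−w)·25.5 = w·306 + (1−w)·86.7.
w·(315.4−306) = (1−w)·(86.7−25.5), i.e. w·9.4 = (1−w)·61.2.
The marginal rate of substitution is 61.2/9.4, so w = 61.2/(9.4+61.2) = 0.867.

w = 0.867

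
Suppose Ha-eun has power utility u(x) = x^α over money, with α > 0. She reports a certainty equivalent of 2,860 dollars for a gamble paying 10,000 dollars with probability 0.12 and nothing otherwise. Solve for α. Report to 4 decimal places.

The lottery's expected utility is 0.12·u(10000) + 0.88·u(0) = 0.12·10000^α (since u(0) = 0 for α > 0).
Setting u(2860) equal to that: 2860^α = 0.12·10000^α ⇒ (2860/10000)^α = 0.12.
Take logs: α = ln 0.12 / ln(2860/10000) ≈ 1.693821.

α ≈ 1.6938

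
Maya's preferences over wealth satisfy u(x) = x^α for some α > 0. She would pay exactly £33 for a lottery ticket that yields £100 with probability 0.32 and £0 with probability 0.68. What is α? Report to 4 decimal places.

α ≈ 1.0278

Since u(0) = 0, the lottery's EU is 0.32·100^α.
Indifference: 33^α = 0.32·100^α, so (33/100)^α = 0.32.
Take logs: α = ln 0.32 / ln(33/100) ≈ 1.027756.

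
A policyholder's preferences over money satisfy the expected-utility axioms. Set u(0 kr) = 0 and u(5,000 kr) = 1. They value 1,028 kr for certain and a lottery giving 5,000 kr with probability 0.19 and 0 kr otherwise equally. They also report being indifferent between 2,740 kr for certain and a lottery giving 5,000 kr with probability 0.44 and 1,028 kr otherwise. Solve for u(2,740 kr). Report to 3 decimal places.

0.546

From the first indifference, u(1,028 kr) = 0.19·u(5,000 kr) + 0.81·u(0 kr) = 0.19·1 + 0.81·0 = 0.19.
Chaining: u(2,740 kr) = 0.44·1.00 + 0.56·0.19 = 0.5464.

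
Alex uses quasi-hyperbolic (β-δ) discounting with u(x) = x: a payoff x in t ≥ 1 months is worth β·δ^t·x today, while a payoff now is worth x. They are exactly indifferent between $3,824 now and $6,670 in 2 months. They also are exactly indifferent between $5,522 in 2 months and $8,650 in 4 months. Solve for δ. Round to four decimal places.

δ ≈ 0.7990

Both payoffs in the second observation are in the future, so β drops out: δ^2·5522 = δ^4·8650 ⇒ δ^2 = 5522/8650 = 0.63838, so δ = 0.79899.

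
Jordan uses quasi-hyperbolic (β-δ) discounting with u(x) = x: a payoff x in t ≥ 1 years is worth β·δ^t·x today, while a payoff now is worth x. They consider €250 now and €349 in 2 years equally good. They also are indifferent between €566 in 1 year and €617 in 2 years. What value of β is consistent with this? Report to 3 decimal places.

The second indifference involves only future payoffs, so β cancels: β·δ^1·566 = β·δ^2·617, giving δ = 566/617 = 0.91734.
The first indifference: 250 = β·δ^2·349, so β = 250/(δ^2·349) = 250/(0.84152·349) ≈ 0.851.

β ≈ 0.851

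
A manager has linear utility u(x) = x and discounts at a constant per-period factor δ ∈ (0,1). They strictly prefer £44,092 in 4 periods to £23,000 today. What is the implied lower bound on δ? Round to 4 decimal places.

δ > 0.8498

The preference means 23000 < δ^4·44092.
So δ^4 > 23000/44092 = 0.52164; taking the 4th root of both positive sides preserves the inequality.
δ > (23000/44092)^(1/4) ≈ 0.8498.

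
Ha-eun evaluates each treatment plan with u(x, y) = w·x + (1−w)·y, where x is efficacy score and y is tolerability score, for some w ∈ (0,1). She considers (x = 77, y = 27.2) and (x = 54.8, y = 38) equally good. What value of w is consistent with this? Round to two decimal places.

w = 0.33

u(77,27.2) = u(54.8,38) means w·77 + (1−w)·27.2 = w·54.8 + (1−w)·38.
w·(77−54.8) = (1−w)·(38−27.2), i.e. w·22.2 = (1−w)·10.8.
So w/(1−w) = 10.8/22.2 = 0.4865, giving w = 10.8/(22.2+10.8) = 0.33.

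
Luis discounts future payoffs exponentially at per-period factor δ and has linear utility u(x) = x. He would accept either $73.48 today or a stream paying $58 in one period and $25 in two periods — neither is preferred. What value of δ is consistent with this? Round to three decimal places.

The stream is worth 58δ + 25δ² today, so 58δ + 25δ² = 73.48.
Rearranged: 25δ² + 58δ − 73.48 = 0.
By the quadratic formula (taking the positive root), δ = (−58 + √10712.00) / 50 ≈ 0.910.

δ ≈ 0.910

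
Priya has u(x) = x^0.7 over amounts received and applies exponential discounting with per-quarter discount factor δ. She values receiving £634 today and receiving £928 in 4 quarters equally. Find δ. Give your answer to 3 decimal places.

The payoff in 4 quarters is discounted by δ^4, so u(634) = δ^4·u(928) and δ^4 = u(634)/u(928).
With u(x) = x^0.7: δ^4 = 634^0.7/928^0.7 = (634/928)^0.7 = 0.76591.
Taking the 4th root: δ = 0.76591^(1/4) ≈ 0.936.

δ ≈ 0.936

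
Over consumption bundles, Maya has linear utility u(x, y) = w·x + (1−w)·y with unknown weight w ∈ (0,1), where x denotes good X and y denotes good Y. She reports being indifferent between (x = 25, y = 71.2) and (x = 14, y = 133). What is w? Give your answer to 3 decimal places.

Indifference: w·25 + (1−w)·71.2 = w·14 + (1−w)·133.
w·(25−14) = (1−w)·(133−71.2), i.e. w·11 = (1−w)·61.8.
The marginal rate of substitution is 61.8/11, so w = 61.8/(11+61.8) = 0.849.

w = 0.849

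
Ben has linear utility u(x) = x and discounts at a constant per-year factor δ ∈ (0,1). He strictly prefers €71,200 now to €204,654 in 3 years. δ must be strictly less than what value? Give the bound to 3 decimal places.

Under u(x) = x this choice says 71200 > δ^3·204654.
Dividing by 204654: δ^3 < 0.34790. Both sides are positive, so the cube root keeps the direction.
δ < (71200/204654)^(1/3) ≈ 0.703.

δ < 0.703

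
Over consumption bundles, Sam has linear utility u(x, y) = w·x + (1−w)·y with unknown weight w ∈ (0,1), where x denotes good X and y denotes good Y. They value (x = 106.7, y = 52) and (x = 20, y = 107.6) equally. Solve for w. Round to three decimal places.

u(106.7,52) = u(20,107.6) means w·106.7 + (1−w)·52 = w·20 + (1−w)·107.6.
w·(106.7−20) = (1−w)·(107.6−52), i.e. w·86.7 = (1−w)·55.6.
The marginal rate of substitution is 55.6/86.7, so w = 55.6/(86.7+55.6) = 0.391.

w = 0.391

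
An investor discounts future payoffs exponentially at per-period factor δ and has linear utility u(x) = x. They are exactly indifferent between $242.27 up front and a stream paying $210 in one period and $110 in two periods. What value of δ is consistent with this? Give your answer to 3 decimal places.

δ ≈ 0.810

The stream is worth 210δ + 110δ² today, so 210δ + 110δ² = 242.27.
Rearranged: 110δ² + 210δ − 242.27 = 0.
The positive root is δ = [−210 + √(210² + 4·110·242.27)] / (2·110) = (−210 + 388.199)/220 ≈ 0.810.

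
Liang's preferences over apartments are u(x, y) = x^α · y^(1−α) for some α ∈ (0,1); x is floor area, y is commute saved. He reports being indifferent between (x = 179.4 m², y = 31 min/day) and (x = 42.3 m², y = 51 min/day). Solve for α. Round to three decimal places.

α ≈ 0.256

Set the two utilities equal: 179.4^α·31^(1−α) = 42.3^α·51^(1−α).
Rearrange to (179.4/42.3)^α = (51/31)^(1−α) and take logs: α·1.444831 = (1−α)·0.497838.
Thus α·(1.942669) = 0.497838, so α = 0.497838/1.942669 ≈ 0.256.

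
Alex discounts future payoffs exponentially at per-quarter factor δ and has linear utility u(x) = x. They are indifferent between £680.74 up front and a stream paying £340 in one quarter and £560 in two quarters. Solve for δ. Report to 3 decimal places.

δ ≈ 0.840

Equating present values: 680.74 = 340δ + 560δ².
That is, 560δ² + 340δ − 680.74 = 0, a quadratic in δ.
By the quadratic formula (taking the positive root), δ = (−340 + √1640457.60) / 1120 ≈ 0.840.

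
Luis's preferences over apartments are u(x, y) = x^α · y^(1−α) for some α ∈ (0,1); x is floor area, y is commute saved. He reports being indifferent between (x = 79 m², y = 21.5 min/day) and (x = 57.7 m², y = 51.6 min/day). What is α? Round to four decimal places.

α ≈ 0.7359

Indifference: 79^α · 21.5^(1−α) = 57.7^α · 51.6^(1−α).
Taking logs: α·ln 79 + (1−α)·ln 21.5 = α·ln 57.7 + (1−α)·ln 51.6, i.e. α·0.3141907 = (1−α)·0.8754687.
So α/(1−α) = (0.8754687)/(0.3141907) = 2.7864246, and α = 2.7864246/3.7864246 ≈ 0.7359.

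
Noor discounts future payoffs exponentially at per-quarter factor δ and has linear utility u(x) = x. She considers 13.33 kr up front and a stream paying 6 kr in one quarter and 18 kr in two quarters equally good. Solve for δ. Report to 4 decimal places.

The stream is worth 6δ + 18δ² today, so 6δ + 18δ² = 13.33.
That is, 18δ² + 6δ − 13.33 = 0, a quadratic in δ.
By the quadratic formula (taking the positive root), δ = (−6 + √995.76) / 36 ≈ 0.7099.

δ ≈ 0.7099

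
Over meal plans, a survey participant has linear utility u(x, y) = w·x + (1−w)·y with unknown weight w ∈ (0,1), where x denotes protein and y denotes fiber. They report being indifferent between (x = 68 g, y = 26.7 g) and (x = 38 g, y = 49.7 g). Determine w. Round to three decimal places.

Indifference: w·68 + (1−w)·26.7 = w·38 + (1−w)·49.7.
Rearranging, 30·w − 23·(1−w) = 0.
The marginal rate of substitution is 23/30, so w = 23/(30+23) = 0.434.

w = 0.434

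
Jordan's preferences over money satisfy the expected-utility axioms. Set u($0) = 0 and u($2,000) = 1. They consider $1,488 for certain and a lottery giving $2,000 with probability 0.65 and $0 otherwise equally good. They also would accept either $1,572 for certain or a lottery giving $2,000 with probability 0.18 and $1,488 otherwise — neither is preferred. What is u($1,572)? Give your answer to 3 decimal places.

0.713

From the first indifference, u($1,488) = 0.65·u($2,000) + 0.35·u($0) = 0.65·1 + 0.35·0 = 0.65.
Chaining: u($1,572) = 0.18·1.00 + 0.82·0.65 = 0.7130.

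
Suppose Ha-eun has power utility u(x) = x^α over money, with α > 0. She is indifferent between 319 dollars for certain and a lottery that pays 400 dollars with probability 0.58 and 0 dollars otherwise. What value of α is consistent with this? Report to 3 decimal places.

α ≈ 2.407

EU(lottery) = 0.58·400^α + 0.42·0 = 0.58·400^α.
Setting u(319) equal to that: 319^α = 0.58·400^α ⇒ (319/400)^α = 0.58.
α = ln(0.58) / ln(319/400) = -0.544727/-0.226273 ≈ 2.407.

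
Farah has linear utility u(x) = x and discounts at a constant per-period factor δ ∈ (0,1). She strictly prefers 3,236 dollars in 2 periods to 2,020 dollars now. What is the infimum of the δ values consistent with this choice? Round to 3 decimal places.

Comparing present values: 2020 < δ^2·3236.
So δ^2 > 2020/3236 = 0.62423; taking the square root of both positive sides preserves the inequality.
δ > (2020/3236)^(1/2) ≈ 0.790.

δ > 0.790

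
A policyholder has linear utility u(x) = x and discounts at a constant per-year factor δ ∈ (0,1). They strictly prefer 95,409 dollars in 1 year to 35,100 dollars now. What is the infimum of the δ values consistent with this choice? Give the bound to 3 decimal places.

Under u(x) = x this choice says 35100 < δ·95409.
Dividing through by 95409 gives δ > 0.36789.

δ > 0.368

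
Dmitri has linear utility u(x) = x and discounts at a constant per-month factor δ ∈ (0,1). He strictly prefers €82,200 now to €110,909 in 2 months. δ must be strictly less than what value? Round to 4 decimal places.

Comparing present values: 82200 > δ^2·110909.
So δ^2 < 82200/110909 = 0.74115; taking the square root of both positive sides preserves the inequality.
δ < (82200/110909)^(1/2) ≈ 0.8609.

δ < 0.8609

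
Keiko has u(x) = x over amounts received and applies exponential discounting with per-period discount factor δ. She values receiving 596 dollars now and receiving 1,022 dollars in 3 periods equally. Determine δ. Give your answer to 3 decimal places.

The payoff in 3 periods is discounted by δ^3, so u(596) = δ^3·u(1022) and δ^3 = u(596)/u(1022).
With u(x) = x: δ^3 = 596/1022 = 0.58317.
So δ = 0.58317^(1/3) ≈ 0.835.

δ ≈ 0.835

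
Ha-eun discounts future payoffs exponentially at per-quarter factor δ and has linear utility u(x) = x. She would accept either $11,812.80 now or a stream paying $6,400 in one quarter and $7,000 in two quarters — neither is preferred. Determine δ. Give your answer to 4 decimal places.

δ ≈ 0.9200

Present value of the stream is 6400·δ + 7000·δ². Indifference gives 6400δ + 7000δ² = 11812.80.
Rearranged: 7000δ² + 6400δ − 11812.80 = 0.
By the quadratic formula (taking the positive root), δ = (−6400 + √371718400.00) / 14000 ≈ 0.9200.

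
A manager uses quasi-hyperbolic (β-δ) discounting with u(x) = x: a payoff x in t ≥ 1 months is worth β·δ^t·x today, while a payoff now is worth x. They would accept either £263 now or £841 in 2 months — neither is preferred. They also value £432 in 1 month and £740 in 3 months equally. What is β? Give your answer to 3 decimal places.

β ≈ 0.536

From the later pair, β·δ^1·432 = β·δ^3·740; dividing through, δ^2 = 432/740 = 0.58378, so δ = 0.76406.
The first indifference: 263 = β·δ^2·841, so β = 263/(δ^2·841) = 263/(0.58378·841) ≈ 0.536.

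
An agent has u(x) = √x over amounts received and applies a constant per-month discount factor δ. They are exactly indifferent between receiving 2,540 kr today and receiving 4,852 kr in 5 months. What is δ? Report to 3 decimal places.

δ ≈ 0.937

The payoff in 5 months is discounted by δ^5, so u(2540) = δ^5·u(4852) and δ^5 = u(2540)/u(4852).
Since u(x) = √x, δ^5 = √(2540/4852) = 0.72353.
Taking the 5th root: δ = 0.72353^(1/5) ≈ 0.937.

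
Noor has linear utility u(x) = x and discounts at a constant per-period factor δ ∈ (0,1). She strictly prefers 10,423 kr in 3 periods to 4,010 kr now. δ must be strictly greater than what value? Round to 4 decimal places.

Comparing present values: 4010 < δ^3·10423.
Hence δ^3 > 4010/10423 = 0.38473, and x ↦ x^(1/3) is increasing on (0,∞).
δ > 0.38473^(1/3) = 0.7273.

δ > 0.7273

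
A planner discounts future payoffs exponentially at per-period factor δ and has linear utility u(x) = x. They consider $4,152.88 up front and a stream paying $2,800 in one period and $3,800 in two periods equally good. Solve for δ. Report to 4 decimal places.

δ ≈ 0.7400

The stream is worth 2800δ + 3800δ² today, so 2800δ + 3800δ² = 4152.88.
That is, 3800δ² + 2800δ − 4152.88 = 0, a quadratic in δ.
The positive root is δ = [−2800 + √(2800² + 4·3800·4152.88)] / (2·3800) = (−2800 + 8424.000)/7600 ≈ 0.7400.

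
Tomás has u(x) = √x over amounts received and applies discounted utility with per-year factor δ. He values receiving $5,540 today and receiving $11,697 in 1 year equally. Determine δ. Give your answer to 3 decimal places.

Indifference means u(5540) = δ · u(11697), so δ = u(5540)/u(11697).
Since u(x) = √x, δ = √(5540/11697) = 0.68820.

δ ≈ 0.688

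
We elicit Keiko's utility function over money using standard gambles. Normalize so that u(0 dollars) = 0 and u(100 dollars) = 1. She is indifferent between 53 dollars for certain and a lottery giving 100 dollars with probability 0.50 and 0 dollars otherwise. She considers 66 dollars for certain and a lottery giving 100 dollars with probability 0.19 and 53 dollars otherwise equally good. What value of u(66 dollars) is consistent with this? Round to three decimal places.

0.595

First, u(53 dollars) = 0.50·u(100 dollars) + 0.50·u(0 dollars) = 0.50.
Chaining: u(66 dollars) = 0.19·1.00 + 0.81·0.50 = 0.5950.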